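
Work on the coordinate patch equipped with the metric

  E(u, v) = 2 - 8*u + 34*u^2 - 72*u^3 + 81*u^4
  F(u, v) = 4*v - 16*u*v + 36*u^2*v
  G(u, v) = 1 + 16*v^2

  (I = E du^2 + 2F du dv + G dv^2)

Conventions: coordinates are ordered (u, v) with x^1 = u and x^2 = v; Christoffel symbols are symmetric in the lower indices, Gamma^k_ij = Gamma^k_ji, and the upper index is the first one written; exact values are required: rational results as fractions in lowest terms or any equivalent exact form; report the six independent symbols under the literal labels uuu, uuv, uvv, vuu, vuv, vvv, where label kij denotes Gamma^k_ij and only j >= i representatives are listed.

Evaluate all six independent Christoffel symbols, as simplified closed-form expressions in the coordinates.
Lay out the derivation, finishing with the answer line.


E = 2 - 8*u + 34*u^2 - 72*u^3 + 81*u^4; F = 4*v - 16*u*v + 36*u^2*v; G = 1 + 16*v^2
Gamma^k_ij = (1/2) g^{kl} (d_i g_jl + d_j g_il - d_l g_ij), with g^inv = (1/(EG-F^2)) [[G, -F], [-F, E]]
first partials: E_u = -8 + 68*u - 216*u^2 + 324*u^3, E_v = 0, F_u = -16*v + 72*u*v, F_v = 4 - 16*u + 36*u^2, G_u = 0, G_v = 32*v
D = EG - F^2 = 2 - 8*u + 16*v^2 + 34*u^2 - 72*u^3 + 81*u^4
expanded: Gamma^u_uu = (G E_u - 2F F_u + F E_v)/(2D), Gamma^u_uv = (G E_v - F G_u)/(2D), Gamma^u_vv = (2G F_v - G G_u - F G_v)/(2D), Gamma^v_uu = (2E F_u - E E_v - F E_u)/(2D), Gamma^v_uv = (E G_u - F E_v)/(2D), Gamma^v_vv = (E G_v - 2F F_v + F G_u)/(2D); substitute and cancel common factors

Answer: Gamma_uuu = (162*u^3 - 108*u^2 + 34*u - 4)/(81*u^4 - 72*u^3 + 34*u^2 - 8*u + 16*v^2 + 2), Gamma_uuv = 0, Gamma_uvv = (36*u^2 - 16*u + 4)/(81*u^4 - 72*u^3 + 34*u^2 - 8*u + 16*v^2 + 2), Gamma_vuu = (72*u*v - 16*v)/(81*u^4 - 72*u^3 + 34*u^2 - 8*u + 16*v^2 + 2), Gamma_vuv = 0, Gamma_vvv = 16*v/(81*u^4 - 72*u^3 + 34*u^2 - 8*u + 16*v^2 + 2)


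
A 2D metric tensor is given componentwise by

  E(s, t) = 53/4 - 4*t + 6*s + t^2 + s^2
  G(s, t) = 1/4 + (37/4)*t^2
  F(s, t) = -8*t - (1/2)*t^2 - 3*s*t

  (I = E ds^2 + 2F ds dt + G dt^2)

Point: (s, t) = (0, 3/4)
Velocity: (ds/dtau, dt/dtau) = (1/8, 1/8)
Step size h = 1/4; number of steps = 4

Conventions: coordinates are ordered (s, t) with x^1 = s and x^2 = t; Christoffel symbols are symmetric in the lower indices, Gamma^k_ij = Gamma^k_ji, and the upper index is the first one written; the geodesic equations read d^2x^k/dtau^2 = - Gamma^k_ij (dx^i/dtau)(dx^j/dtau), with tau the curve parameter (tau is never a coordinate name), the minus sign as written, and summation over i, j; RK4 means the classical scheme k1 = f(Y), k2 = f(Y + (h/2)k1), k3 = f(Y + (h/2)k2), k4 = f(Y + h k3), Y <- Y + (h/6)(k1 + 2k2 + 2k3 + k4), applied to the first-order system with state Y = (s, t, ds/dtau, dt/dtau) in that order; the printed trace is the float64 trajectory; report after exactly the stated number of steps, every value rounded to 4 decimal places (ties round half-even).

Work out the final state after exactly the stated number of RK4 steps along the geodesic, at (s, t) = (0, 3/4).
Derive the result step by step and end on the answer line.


f(Y) = (ds/dtau, dt/dtau, -Gamma^s_ij Y'^i Y'^j, -Gamma^t_ij Y'^i Y'^j) with the Gammas evaluated at the stage position; h = 0.250000; intermediate values shown to 6 dp
step 0: s = 0.0000, t = 0.7500, ds/dtau = 0.1250, dt/dtau = 0.1250
step 1:
  k1: at (s, t) = (0.000000, 0.750000), (ds/dtau, dt/dtau) = (0.125000, 0.125000); Gamma_sss = 0.516620, Gamma_sst = -0.349419, Gamma_stt = -0.212155, Gamma_tss = 0.411694, Gamma_tst = -0.402483, Gamma_ttt = 1.027833; k1 = (0.125000, 0.125000, 0.006162, -0.009915)
  k2: at (s, t) = (0.015625, 0.765625), (ds/dtau, dt/dtau) = (0.125770, 0.123761); Gamma_sss = 0.512658, Gamma_sst = -0.350263, Gamma_stt = -0.214052, Gamma_tss = 0.396000, Gamma_tst = -0.398540, Gamma_ttt = 1.005001; k2 = (0.125770, 0.123761, 0.006073, -0.009250)
  k3: at (s, t) = (0.015721, 0.765470), (ds/dtau, dt/dtau) = (0.125759, 0.123844); Gamma_sss = 0.512708, Gamma_sst = -0.350234, Gamma_stt = -0.214029, Gamma_tss = 0.396216, Gamma_tst = -0.398591, Gamma_ttt = 1.005206; k3 = (0.125759, 0.123844, 0.006083, -0.009268)
  k4: at (s, t) = (0.031440, 0.780961), (ds/dtau, dt/dtau) = (0.126521, 0.122683); Gamma_sss = 0.508904, Gamma_sst = -0.351001, Gamma_stt = -0.216099, Gamma_tss = 0.381614, Gamma_tst = -0.394773, Gamma_ttt = 0.983091; k4 = (0.126521, 0.122683, 0.006003, -0.008650)
  Y <- Y + (h/6)(k1 + 2k2 + 2k3 + k4): s = 0.0314, t = 0.7810, ds/dtau = 0.1265, dt/dtau = 0.1227
step 2:
  k1: at (s, t) = (0.031441, 0.780954), (ds/dtau, dt/dtau) = (0.126520, 0.122683); Gamma_sss = 0.508906, Gamma_sst = -0.351000, Gamma_stt = -0.216098, Gamma_tss = 0.381623, Gamma_tst = -0.394775, Gamma_ttt = 0.983100; k1 = (0.126520, 0.122683, 0.006003, -0.008650)
  k2: at (s, t) = (0.047256, 0.796289), (ds/dtau, dt/dtau) = (0.127270, 0.121602); Gamma_sss = 0.505258, Gamma_sst = -0.351687, Gamma_stt = -0.218329, Gamma_tss = 0.368053, Gamma_tst = -0.391083, Gamma_ttt = 0.961698; k2 = (0.127270, 0.121602, 0.005930, -0.008077)
  k3: at (s, t) = (0.047350, 0.796154), (ds/dtau, dt/dtau) = (0.127261, 0.121674); Gamma_sss = 0.505300, Gamma_sst = -0.351662, Gamma_stt = -0.218306, Gamma_tss = 0.368226, Gamma_tst = -0.391127, Gamma_ttt = 0.961868; k3 = (0.127261, 0.121674, 0.005939, -0.008091)
  k4: at (s, t) = (0.063256, 0.811372), (ds/dtau, dt/dtau) = (0.128005, 0.120661); Gamma_sss = 0.501786, Gamma_sst = -0.352277, Gamma_stt = -0.220694, Gamma_tss = 0.355552, Gamma_tst = -0.387541, Gamma_ttt = 0.941090; k4 = (0.128005, 0.120661, 0.005873, -0.007556)
  Y <- Y + (h/6)(k1 + 2k2 + 2k3 + k4): s = 0.0633, t = 0.8114, ds/dtau = 0.1280, dt/dtau = 0.1207
step 3:
  k1: at (s, t) = (0.063257, 0.811366), (ds/dtau, dt/dtau) = (0.128004, 0.120661); Gamma_sss = 0.501788, Gamma_sst = -0.352276, Gamma_stt = -0.220693, Gamma_tss = 0.355558, Gamma_tst = -0.387543, Gamma_ttt = 0.941098; k1 = (0.128004, 0.120661, 0.005873, -0.007556)
  k2: at (s, t) = (0.079257, 0.826449), (ds/dtau, dt/dtau) = (0.128738, 0.119716); Gamma_sss = 0.498406, Gamma_sst = -0.352817, Gamma_stt = -0.223230, Gamma_tss = 0.343733, Gamma_tst = -0.384065, Gamma_ttt = 0.920939; k2 = (0.128738, 0.119716, 0.005814, -0.007057)
  k3: at (s, t) = (0.079349, 0.826331), (ds/dtau, dt/dtau) = (0.128731, 0.119779); Gamma_sss = 0.498440, Gamma_sst = -0.352795, Gamma_stt = -0.223206, Gamma_tss = 0.343873, Gamma_tst = -0.384101, Gamma_ttt = 0.921081; k3 = (0.128731, 0.119779, 0.005822, -0.007068)
  k4: at (s, t) = (0.095440, 0.841311), (ds/dtau, dt/dtau) = (0.129459, 0.118894); Gamma_sss = 0.495173, Gamma_sst = -0.353267, Gamma_stt = -0.225889, Gamma_tss = 0.332790, Gamma_tst = -0.380713, Gamma_ttt = 0.901466; k4 = (0.129459, 0.118894, 0.005769, -0.006601)
  Y <- Y + (h/6)(k1 + 2k2 + 2k3 + k4): s = 0.0954, t = 0.8413, ds/dtau = 0.1295, dt/dtau = 0.1189
step 4:
  k1: at (s, t) = (0.095440, 0.841305), (ds/dtau, dt/dtau) = (0.129459, 0.118894); Gamma_sss = 0.495174, Gamma_sst = -0.353267, Gamma_stt = -0.225888, Gamma_tss = 0.332795, Gamma_tst = -0.380715, Gamma_ttt = 0.901472; k1 = (0.129459, 0.118894, 0.005769, -0.006601)
  k2: at (s, t) = (0.111623, 0.856167), (ds/dtau, dt/dtau) = (0.130180, 0.118069); Gamma_sss = 0.492019, Gamma_sst = -0.353668, Gamma_stt = -0.228709, Gamma_tss = 0.322415, Gamma_tst = -0.377417, Gamma_ttt = 0.882396; k2 = (0.130180, 0.118069, 0.005722, -0.006163)
  k3: at (s, t) = (0.111713, 0.856064), (ds/dtau, dt/dtau) = (0.130174, 0.118123); Gamma_sss = 0.492048, Gamma_sst = -0.353649, Gamma_stt = -0.228685, Gamma_tss = 0.322530, Gamma_tst = -0.377448, Gamma_ttt = 0.882514; k3 = (0.130174, 0.118123, 0.005729, -0.006171)
  k4: at (s, t) = (0.127984, 0.870836), (ds/dtau, dt/dtau) = (0.130891, 0.117351); Gamma_sss = 0.488989, Gamma_sst = -0.353984, Gamma_stt = -0.231644, Gamma_tss = 0.312769, Gamma_tst = -0.374226, Gamma_ttt = 0.863914; k4 = (0.130891, 0.117351, 0.005687, -0.005759)
  Y <- Y + (h/6)(k1 + 2k2 + 2k3 + k4): s = 0.1280, t = 0.8708, ds/dtau = 0.1309, dt/dtau = 0.1174

Answer: s = 0.1280, t = 0.8708, ds/dtau = 0.1309, dt/dtau = 0.1174


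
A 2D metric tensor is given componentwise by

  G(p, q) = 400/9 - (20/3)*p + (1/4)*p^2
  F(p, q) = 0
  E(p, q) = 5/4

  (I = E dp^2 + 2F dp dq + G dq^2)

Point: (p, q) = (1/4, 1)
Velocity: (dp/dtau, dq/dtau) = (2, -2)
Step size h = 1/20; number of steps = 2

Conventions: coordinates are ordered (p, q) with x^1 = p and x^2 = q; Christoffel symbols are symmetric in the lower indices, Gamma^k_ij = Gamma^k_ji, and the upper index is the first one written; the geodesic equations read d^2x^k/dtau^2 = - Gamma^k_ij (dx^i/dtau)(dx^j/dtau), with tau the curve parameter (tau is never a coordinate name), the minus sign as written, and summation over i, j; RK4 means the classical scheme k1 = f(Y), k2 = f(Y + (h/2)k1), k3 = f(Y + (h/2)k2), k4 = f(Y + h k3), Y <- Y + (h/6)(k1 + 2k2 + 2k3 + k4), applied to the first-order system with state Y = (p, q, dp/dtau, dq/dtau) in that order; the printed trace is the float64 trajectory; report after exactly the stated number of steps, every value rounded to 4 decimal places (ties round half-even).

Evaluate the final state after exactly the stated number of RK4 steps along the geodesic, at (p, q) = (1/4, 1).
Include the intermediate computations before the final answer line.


f(Y) = (dp/dtau, dq/dtau, -Gamma^p_ij Y'^i Y'^j, -Gamma^q_ij Y'^i Y'^j) with the Gammas evaluated at the stage position; h = 0.050000; intermediate values shown to 6 dp
step 0: p = 0.2500, q = 1.0000, dp/dtau = 2.0000, dq/dtau = -2.0000
step 1:
  k1: at (p, q) = (0.250000, 1.000000), (dp/dtau, dq/dtau) = (2.000000, -2.000000); Gamma_ppp = 0.000000, Gamma_ppq = 0.000000, Gamma_pqq = 2.616667, Gamma_qpp = 0.000000, Gamma_qpq = -0.076433, Gamma_qqq = 0.000000; k1 = (2.000000, -2.000000, -10.466667, -0.611465)
  k2: at (p, q) = (0.300000, 0.950000), (dp/dtau, dq/dtau) = (1.738333, -2.015287); Gamma_ppp = 0.000000, Gamma_ppq = 0.000000, Gamma_pqq = 2.606667, Gamma_qpp = 0.000000, Gamma_qpq = -0.076726, Gamma_qqq = 0.000000; k2 = (1.738333, -2.015287, -10.586664, -0.537582)
  k3: at (p, q) = (0.293458, 0.949618), (dp/dtau, dq/dtau) = (1.735333, -2.013440); Gamma_ppp = 0.000000, Gamma_ppq = 0.000000, Gamma_pqq = 2.607975, Gamma_qpp = 0.000000, Gamma_qpq = -0.076688, Gamma_qqq = 0.000000; k3 = (1.735333, -2.013440, -10.572571, -0.535893)
  k4: at (p, q) = (0.336767, 0.899328), (dp/dtau, dq/dtau) = (1.471371, -2.026795); Gamma_ppp = 0.000000, Gamma_ppq = 0.000000, Gamma_pqq = 2.599313, Gamma_qpp = 0.000000, Gamma_qpq = -0.076943, Gamma_qqq = 0.000000; k4 = (1.471371, -2.026795, -10.677710, -0.458916)
  Y <- Y + (h/6)(k1 + 2k2 + 2k3 + k4): p = 0.3368, q = 0.8993, dp/dtau = 1.4711, dq/dtau = -2.0268
step 2:
  k1: at (p, q) = (0.336823, 0.899298), (dp/dtau, dq/dtau) = (1.471143, -2.026811); Gamma_ppp = 0.000000, Gamma_ppq = 0.000000, Gamma_pqq = 2.599302, Gamma_qpp = 0.000000, Gamma_qpq = -0.076944, Gamma_qqq = 0.000000; k1 = (1.471143, -2.026811, -10.677838, -0.458851)
  k2: at (p, q) = (0.373601, 0.848628), (dp/dtau, dq/dtau) = (1.204197, -2.038282); Gamma_ppp = 0.000000, Gamma_ppq = 0.000000, Gamma_pqq = 2.591946, Gamma_qpp = 0.000000, Gamma_qpq = -0.077162, Gamma_qqq = 0.000000; k2 = (1.204197, -2.038282, -10.768488, -0.378788)
  k3: at (p, q) = (0.366927, 0.848341), (dp/dtau, dq/dtau) = (1.201931, -2.036281); Gamma_ppp = 0.000000, Gamma_ppq = 0.000000, Gamma_pqq = 2.593281, Gamma_qpp = 0.000000, Gamma_qpq = -0.077122, Gamma_qqq = 0.000000; k3 = (1.201931, -2.036281, -10.752883, -0.377509)
  k4: at (p, q) = (0.396919, 0.797484), (dp/dtau, dq/dtau) = (0.933499, -2.045687); Gamma_ppp = 0.000000, Gamma_ppq = 0.000000, Gamma_pqq = 2.587283, Gamma_qpp = 0.000000, Gamma_qpq = -0.077301, Gamma_qqq = 0.000000; k4 = (0.933499, -2.045687, -10.827348, -0.295236)
  Y <- Y + (h/6)(k1 + 2k2 + 2k3 + k4): p = 0.3970, q = 0.7975, dp/dtau = 0.9332, dq/dtau = -2.0457

Answer: p = 0.3970, q = 0.7975, dp/dtau = 0.9332, dq/dtau = -2.0457


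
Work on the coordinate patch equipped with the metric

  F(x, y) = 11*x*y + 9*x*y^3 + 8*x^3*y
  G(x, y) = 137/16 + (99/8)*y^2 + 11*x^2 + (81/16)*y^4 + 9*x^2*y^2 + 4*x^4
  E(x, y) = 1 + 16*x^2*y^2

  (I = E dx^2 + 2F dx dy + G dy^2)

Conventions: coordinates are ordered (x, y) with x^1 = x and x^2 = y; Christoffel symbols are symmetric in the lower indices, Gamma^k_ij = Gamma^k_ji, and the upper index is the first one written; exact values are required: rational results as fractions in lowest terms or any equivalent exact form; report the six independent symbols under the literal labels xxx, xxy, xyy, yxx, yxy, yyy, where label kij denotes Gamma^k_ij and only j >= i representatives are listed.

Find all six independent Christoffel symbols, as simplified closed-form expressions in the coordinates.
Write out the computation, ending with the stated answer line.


E = 1 + 16*x^2*y^2; F = 11*x*y + 9*x*y^3 + 8*x^3*y; G = 137/16 + (99/8)*y^2 + 11*x^2 + (81/16)*y^4 + 9*x^2*y^2 + 4*x^4
Gamma^k_ij = (1/2) g^{kl} (d_i g_jl + d_j g_il - d_l g_ij), with g^inv = (1/(EG-F^2)) [[G, -F], [-F, E]]
first partials: E_x = 32*x*y^2, E_y = 32*x^2*y, F_x = 11*y + 9*y^3 + 24*x^2*y, F_y = 11*x + 27*x*y^2 + 8*x^3, G_x = 22*x + 18*x*y^2 + 16*x^3, G_y = (99/4)*y + (81/4)*y^3 + 18*x^2*y
D = EG - F^2 = 137/16 + (99/8)*y^2 + 11*x^2 + (81/16)*y^4 + 25*x^2*y^2 + 4*x^4
expanded: Gamma^x_xx = (G E_x - 2F F_x + F E_y)/(2D), Gamma^x_xy = (G E_y - F G_x)/(2D), Gamma^x_yy = (2G F_y - G G_x - F G_y)/(2D), Gamma^y_xx = (2E F_x - E E_y - F E_x)/(2D), Gamma^y_xy = (E G_x - F E_y)/(2D), Gamma^y_yy = (E G_y - 2F F_y + F G_x)/(2D); substitute and cancel common factors

Answer: Gamma_xxx = 256*x*y^2/(64*x^4 + 400*x^2*y^2 + 176*x^2 + 81*y^4 + 198*y^2 + 137), Gamma_xxy = 256*x^2*y/(64*x^4 + 400*x^2*y^2 + 176*x^2 + 81*y^4 + 198*y^2 + 137), Gamma_xyy = 288*x*y^2/(64*x^4 + 400*x^2*y^2 + 176*x^2 + 81*y^4 + 198*y^2 + 137), Gamma_yxx = (128*x^2*y + 144*y^3 + 176*y)/(64*x^4 + 400*x^2*y^2 + 176*x^2 + 81*y^4 + 198*y^2 + 137), Gamma_yxy = (128*x^3 + 144*x*y^2 + 176*x)/(64*x^4 + 400*x^2*y^2 + 176*x^2 + 81*y^4 + 198*y^2 + 137), Gamma_yyy = (144*x^2*y + 162*y^3 + 198*y)/(64*x^4 + 400*x^2*y^2 + 176*x^2 + 81*y^4 + 198*y^2 + 137)


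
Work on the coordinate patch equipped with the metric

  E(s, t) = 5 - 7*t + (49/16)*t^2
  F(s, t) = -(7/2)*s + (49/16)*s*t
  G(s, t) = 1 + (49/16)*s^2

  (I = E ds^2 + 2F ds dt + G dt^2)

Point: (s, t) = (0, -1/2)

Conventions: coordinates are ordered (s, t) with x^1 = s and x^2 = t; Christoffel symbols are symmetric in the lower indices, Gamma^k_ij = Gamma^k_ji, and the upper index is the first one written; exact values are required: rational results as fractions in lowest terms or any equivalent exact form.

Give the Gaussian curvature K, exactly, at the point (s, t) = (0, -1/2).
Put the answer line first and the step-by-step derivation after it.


Answer: K = -12544/351649

E = 593/64, F = 0, G = 1, EG - F^2 = 593/64 at the point
E_s = 0, E_t = -161/16, F_s = -161/32, F_t = 0, G_s = 0, G_t = 0
E_tt = 49/8, F_st = 49/16, G_ss = 49/8
Using the Brioschi determinant formula for K from the metric derivatives:
M1 = [[-E_tt/2 + F_st - G_ss/2, E_s/2, F_s - E_t/2], [F_t - G_s/2, E, F], [G_t/2, F, G]] = [[-49/16, 0, 0], [0, 593/64, 0], [0, 0, 1]]; det M1 = -29057/1024
M2 = [[0, E_t/2, G_s/2], [E_t/2, E, F], [G_s/2, F, G]] = [[0, -161/32, 0], [-161/32, 593/64, 0], [0, 0, 1]]; det M2 = -25921/1024
det M1 - det M2 = -49/16; K = -49/16 / (593/64)^2 = -12544/351649


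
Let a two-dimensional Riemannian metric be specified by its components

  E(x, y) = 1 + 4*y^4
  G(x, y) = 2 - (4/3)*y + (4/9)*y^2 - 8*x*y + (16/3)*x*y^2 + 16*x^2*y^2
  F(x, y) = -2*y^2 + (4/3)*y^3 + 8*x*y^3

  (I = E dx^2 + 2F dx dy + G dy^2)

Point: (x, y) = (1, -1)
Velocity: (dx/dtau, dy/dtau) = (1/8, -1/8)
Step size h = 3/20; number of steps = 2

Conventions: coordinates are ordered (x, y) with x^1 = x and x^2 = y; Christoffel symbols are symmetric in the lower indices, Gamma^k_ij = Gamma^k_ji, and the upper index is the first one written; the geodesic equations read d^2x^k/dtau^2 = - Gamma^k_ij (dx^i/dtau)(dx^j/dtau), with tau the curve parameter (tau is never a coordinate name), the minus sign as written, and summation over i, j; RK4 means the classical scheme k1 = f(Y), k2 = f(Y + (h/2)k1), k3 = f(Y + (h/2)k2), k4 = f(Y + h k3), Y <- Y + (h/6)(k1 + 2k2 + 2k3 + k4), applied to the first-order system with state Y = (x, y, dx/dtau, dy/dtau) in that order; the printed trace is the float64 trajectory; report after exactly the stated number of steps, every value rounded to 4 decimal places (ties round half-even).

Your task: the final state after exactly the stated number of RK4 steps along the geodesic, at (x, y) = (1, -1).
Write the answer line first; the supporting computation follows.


Answer: x = 1.0370, y = -1.0362, dx/dtau = 0.1220, dy/dtau = -0.1165

f(Y) = (dx/dtau, dy/dtau, -Gamma^x_ij Y'^i Y'^j, -Gamma^y_ij Y'^i Y'^j) with the Gammas evaluated at the stage position; h = 0.150000; intermediate values shown to 6 dp
step 0: x = 1.0000, y = -1.0000, dx/dtau = 0.1250, dy/dtau = -0.1250
step 1:
  k1: at (x, y) = (1.000000, -1.000000), (dx/dtau, dy/dtau) = (0.125000, -0.125000); Gamma_xxx = 0.000000, Gamma_xxy = -0.215569, Gamma_xyy = 0.251497, Gamma_yxx = 0.000000, Gamma_yxy = 0.610778, Gamma_yyy = -0.712575; k1 = (0.125000, -0.125000, -0.010666, 0.030221)
  k2: at (x, y) = (1.009375, -1.009375), (dx/dtau, dy/dtau) = (0.124200, -0.122733); Gamma_xxx = 0.000000, Gamma_xxy = -0.215399, Gamma_xyy = 0.250966, Gamma_yxx = 0.000000, Gamma_yxy = 0.607640, Gamma_yyy = -0.707973; k2 = (0.124200, -0.122733, -0.010347, 0.029190)
  k3: at (x, y) = (1.009315, -1.009205), (dx/dtau, dy/dtau) = (0.124224, -0.122811); Gamma_xxx = 0.000000, Gamma_xxy = -0.215374, Gamma_xyy = 0.250966, Gamma_yxx = 0.000000, Gamma_yxy = 0.607663, Gamma_yyy = -0.708082; k3 = (0.124224, -0.122811, -0.010357, 0.029221)
  k4: at (x, y) = (1.018634, -1.018422), (dx/dtau, dy/dtau) = (0.123446, -0.120617); Gamma_xxx = 0.000000, Gamma_xxy = -0.215158, Gamma_xyy = 0.250414, Gamma_yxx = 0.000000, Gamma_yxy = 0.604550, Gamma_yyy = -0.703612; k4 = (0.123446, -0.120617, -0.010050, 0.028240)
  Y <- Y + (h/6)(k1 + 2k2 + 2k3 + k4): x = 1.0186, y = -1.0184, dx/dtau = 0.1234, dy/dtau = -0.1206
step 2:
  k1: at (x, y) = (1.018632, -1.018418), (dx/dtau, dy/dtau) = (0.123447, -0.120618); Gamma_xxx = 0.000000, Gamma_xxy = -0.215158, Gamma_xyy = 0.250414, Gamma_yxx = 0.000000, Gamma_yxy = 0.604551, Gamma_yyy = -0.703615; k1 = (0.123447, -0.120618, -0.010051, 0.028240)
  k2: at (x, y) = (1.027891, -1.027464), (dx/dtau, dy/dtau) = (0.122693, -0.118500); Gamma_xxx = 0.000000, Gamma_xxy = -0.214896, Gamma_xyy = 0.249844, Gamma_yxx = 0.000000, Gamma_yxy = 0.601468, Gamma_yyy = -0.699283; k2 = (0.122693, -0.118500, -0.009757, 0.027309)
  k3: at (x, y) = (1.027834, -1.027305), (dx/dtau, dy/dtau) = (0.122715, -0.118570); Gamma_xxx = 0.000000, Gamma_xxy = -0.214873, Gamma_xyy = 0.249844, Gamma_yxx = 0.000000, Gamma_yxy = 0.601490, Gamma_yyy = -0.699384; k3 = (0.122715, -0.118570, -0.009765, 0.027336)
  k4: at (x, y) = (1.037040, -1.036203), (dx/dtau, dy/dtau) = (0.121982, -0.116518); Gamma_xxx = 0.000000, Gamma_xxy = -0.214572, Gamma_xyy = 0.249258, Gamma_yxx = 0.000000, Gamma_yxy = 0.598436, Gamma_yyy = -0.695173; k4 = (0.121982, -0.116518, -0.009483, 0.026449)
  Y <- Y + (h/6)(k1 + 2k2 + 2k3 + k4): x = 1.0370, y = -1.0362, dx/dtau = 0.1220, dy/dtau = -0.1165


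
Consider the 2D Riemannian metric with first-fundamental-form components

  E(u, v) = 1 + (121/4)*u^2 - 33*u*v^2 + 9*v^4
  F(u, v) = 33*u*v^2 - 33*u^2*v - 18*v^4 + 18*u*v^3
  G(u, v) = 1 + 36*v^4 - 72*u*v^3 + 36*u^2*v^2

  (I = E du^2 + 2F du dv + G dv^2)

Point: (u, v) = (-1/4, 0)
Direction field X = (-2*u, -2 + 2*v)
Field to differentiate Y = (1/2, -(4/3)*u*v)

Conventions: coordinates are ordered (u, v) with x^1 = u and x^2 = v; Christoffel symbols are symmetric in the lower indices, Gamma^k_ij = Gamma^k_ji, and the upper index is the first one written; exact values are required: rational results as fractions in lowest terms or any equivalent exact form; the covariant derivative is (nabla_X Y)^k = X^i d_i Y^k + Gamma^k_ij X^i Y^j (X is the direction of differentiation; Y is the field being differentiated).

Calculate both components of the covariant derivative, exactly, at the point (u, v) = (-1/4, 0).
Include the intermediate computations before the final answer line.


E = 185/64, F = 0, G = 1 at the point
E_u = -121/8, E_v = 0, F_u = 0, F_v = -33/16, G_u = 0, G_v = 0
EG - F^2 = 185/64;  g^inv = (64/185) * [[1, 0], [0, 185/64]]
first-kind symbols [ij,l] = (1/2)(d_i g_jl + d_j g_il - d_l g_ij): [uu,u] = E_u/2 = -121/16, [uu,v] = F_u - E_v/2 = 0, [uv,u] = E_v/2 = 0, [uv,v] = G_u/2 = 0, [vv,u] = F_v - G_u/2 = -33/16, [vv,v] = G_v/2 = 0
Gamma^u_ij = (G*[ij,u] - F*[ij,v])/(EG - F^2), Gamma^v_ij = (E*[ij,v] - F*[ij,u])/(EG - F^2)
Gamma_uuu = -484/185, Gamma_uuv = 0, Gamma_uvv = -132/185, Gamma_vuu = 0, Gamma_vuv = 0, Gamma_vvv = 0
X = (1/2, -2), Y = (1/2, 0) at the point

Answer: (nabla_X Y)^u = -121/185, (nabla_X Y)^v = -2/3


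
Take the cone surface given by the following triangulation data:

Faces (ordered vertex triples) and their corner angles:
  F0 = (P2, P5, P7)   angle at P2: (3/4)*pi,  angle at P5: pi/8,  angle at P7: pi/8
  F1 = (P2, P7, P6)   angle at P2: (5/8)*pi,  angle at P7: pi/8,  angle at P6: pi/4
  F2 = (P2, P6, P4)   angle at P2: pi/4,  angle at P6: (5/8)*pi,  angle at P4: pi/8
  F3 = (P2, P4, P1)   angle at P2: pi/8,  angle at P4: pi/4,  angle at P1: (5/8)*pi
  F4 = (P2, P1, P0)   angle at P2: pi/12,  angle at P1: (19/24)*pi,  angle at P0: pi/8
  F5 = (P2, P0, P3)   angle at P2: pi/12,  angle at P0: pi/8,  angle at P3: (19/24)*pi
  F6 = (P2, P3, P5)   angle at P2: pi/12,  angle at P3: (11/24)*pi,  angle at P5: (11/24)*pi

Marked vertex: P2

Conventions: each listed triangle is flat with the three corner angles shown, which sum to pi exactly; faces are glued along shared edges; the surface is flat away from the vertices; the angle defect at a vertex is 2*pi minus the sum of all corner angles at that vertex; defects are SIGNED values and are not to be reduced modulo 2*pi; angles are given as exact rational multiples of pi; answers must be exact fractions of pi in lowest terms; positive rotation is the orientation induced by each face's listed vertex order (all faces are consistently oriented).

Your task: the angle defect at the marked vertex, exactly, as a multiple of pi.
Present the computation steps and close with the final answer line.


Sum of corner angles at P2: 2*pi
defect = 2*pi - 2*pi

Answer: defect(P2) = 0


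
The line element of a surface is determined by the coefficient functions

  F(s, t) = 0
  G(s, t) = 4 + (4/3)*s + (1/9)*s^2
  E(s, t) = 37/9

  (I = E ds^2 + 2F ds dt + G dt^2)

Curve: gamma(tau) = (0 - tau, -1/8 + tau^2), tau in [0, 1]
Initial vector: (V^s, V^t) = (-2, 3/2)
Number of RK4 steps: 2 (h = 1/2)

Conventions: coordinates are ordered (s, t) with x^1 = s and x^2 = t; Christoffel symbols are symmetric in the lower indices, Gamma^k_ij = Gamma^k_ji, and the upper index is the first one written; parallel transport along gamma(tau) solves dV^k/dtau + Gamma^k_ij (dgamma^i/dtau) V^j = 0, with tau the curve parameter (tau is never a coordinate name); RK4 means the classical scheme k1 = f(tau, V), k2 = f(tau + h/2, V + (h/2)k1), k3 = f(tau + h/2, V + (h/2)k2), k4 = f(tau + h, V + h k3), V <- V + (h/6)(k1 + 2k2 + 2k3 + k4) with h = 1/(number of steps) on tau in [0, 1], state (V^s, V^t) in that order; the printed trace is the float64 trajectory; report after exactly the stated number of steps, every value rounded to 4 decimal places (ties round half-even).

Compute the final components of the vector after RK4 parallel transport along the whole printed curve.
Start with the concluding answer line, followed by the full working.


Answer: V^s = -1.7309, V^t = 2.1739

gamma'(tau) = (-1, 2*tau); f(tau, V)^k = -Gamma^k_ij(gamma(tau)) gamma'^i(tau) V^j; h = 1/2; intermediate values shown to 6 dp
curve data and Christoffel symbols at the stage parameters:
  tau = 0.000000: gamma = (0.000000, -0.125000), gamma' = (-1.000000, 0.000000); Gamma_sss = 0.000000, Gamma_sst = 0.000000, Gamma_stt = -0.162162, Gamma_tss = 0.000000, Gamma_tst = 0.166667, Gamma_ttt = 0.000000
  tau = 0.250000: gamma = (-0.250000, -0.062500), gamma' = (-1.000000, 0.500000); Gamma_sss = 0.000000, Gamma_sst = 0.000000, Gamma_stt = -0.155405, Gamma_tss = 0.000000, Gamma_tst = 0.173913, Gamma_ttt = 0.000000
  tau = 0.500000: gamma = (-0.500000, 0.125000), gamma' = (-1.000000, 1.000000); Gamma_sss = 0.000000, Gamma_sst = 0.000000, Gamma_stt = -0.148649, Gamma_tss = 0.000000, Gamma_tst = 0.181818, Gamma_ttt = 0.000000
  tau = 0.750000: gamma = (-0.750000, 0.437500), gamma' = (-1.000000, 1.500000); Gamma_sss = 0.000000, Gamma_sst = 0.000000, Gamma_stt = -0.141892, Gamma_tss = 0.000000, Gamma_tst = 0.190476, Gamma_ttt = 0.000000
  tau = 1.000000: gamma = (-1.000000, 0.875000), gamma' = (-1.000000, 2.000000); Gamma_sss = 0.000000, Gamma_sst = 0.000000, Gamma_stt = -0.135135, Gamma_tss = 0.000000, Gamma_tst = 0.200000, Gamma_ttt = 0.000000
step 0: V^s = -2.0000, V^t = 1.5000
step 1: k1 = (0.000000, 0.250000), k2 = (0.121410, 0.445652), k3 = (0.125211, 0.451519), k4 = (0.256532, 0.666028); V <- V + (h/6)(k1 + 2k2 + 2k3 + k4): V^s = -1.9375, V^t = 1.7259
step 2: k1 = (0.256547, 0.666070), k2 = (0.402770, 0.895706), k3 = (0.414989, 0.896196), k4 = (0.587557, 1.126802); V <- V + (h/6)(k1 + 2k2 + 2k3 + k4): V^s = -1.7309, V^t = 2.1739


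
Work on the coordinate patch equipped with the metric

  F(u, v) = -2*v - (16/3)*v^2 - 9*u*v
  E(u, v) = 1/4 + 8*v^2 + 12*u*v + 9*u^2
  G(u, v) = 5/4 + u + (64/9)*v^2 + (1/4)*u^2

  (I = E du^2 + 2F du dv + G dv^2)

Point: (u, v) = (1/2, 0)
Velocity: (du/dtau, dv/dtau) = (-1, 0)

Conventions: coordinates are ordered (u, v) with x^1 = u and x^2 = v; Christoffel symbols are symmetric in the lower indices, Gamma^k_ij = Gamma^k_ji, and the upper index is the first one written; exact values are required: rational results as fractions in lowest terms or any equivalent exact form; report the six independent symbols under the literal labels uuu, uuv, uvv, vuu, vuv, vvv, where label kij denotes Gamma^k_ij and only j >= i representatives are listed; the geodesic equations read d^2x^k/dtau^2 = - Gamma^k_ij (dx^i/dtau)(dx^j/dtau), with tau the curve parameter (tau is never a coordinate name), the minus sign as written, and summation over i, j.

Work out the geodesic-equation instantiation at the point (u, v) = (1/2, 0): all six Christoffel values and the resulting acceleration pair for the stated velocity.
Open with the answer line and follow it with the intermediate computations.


Answer: Gamma_uuu = 9/5, Gamma_uuv = 6/5, Gamma_uvv = -57/20, Gamma_vuu = -48/29, Gamma_vuv = 10/29, Gamma_vvv = 0; accelerations (d^2u/dtau^2, d^2v/dtau^2) = (-9/5, 48/29)

E = 5/2, F = 0, G = 29/16 at the point
E_u = 9, E_v = 6, F_u = 0, F_v = -13/2, G_u = 5/4, G_v = 0
EG - F^2 = 145/32;  g^inv = (32/145) * [[29/16, 0], [0, 5/2]]
first-kind symbols [ij,l] = (1/2)(d_i g_jl + d_j g_il - d_l g_ij): [uu,u] = E_u/2 = 9/2, [uu,v] = F_u - E_v/2 = -3, [uv,u] = E_v/2 = 3, [uv,v] = G_u/2 = 5/8, [vv,u] = F_v - G_u/2 = -57/8, [vv,v] = G_v/2 = 0
Gamma^u_ij = (G*[ij,u] - F*[ij,v])/(EG - F^2), Gamma^v_ij = (E*[ij,v] - F*[ij,u])/(EG - F^2)
Gamma_uuu = 9/5, Gamma_uuv = 6/5, Gamma_uvv = -57/20, Gamma_vuu = -48/29, Gamma_vuv = 10/29, Gamma_vvv = 0
d^2u/dtau^2 = -(Gamma_uuu*(-1)^2 + 2*Gamma_uuv*(-1)*(0) + Gamma_uvv*(0)^2) = -9/5
d^2v/dtau^2 = -(Gamma_vuu*(-1)^2 + 2*Gamma_vuv*(-1)*(0) + Gamma_vvv*(0)^2) = 48/29


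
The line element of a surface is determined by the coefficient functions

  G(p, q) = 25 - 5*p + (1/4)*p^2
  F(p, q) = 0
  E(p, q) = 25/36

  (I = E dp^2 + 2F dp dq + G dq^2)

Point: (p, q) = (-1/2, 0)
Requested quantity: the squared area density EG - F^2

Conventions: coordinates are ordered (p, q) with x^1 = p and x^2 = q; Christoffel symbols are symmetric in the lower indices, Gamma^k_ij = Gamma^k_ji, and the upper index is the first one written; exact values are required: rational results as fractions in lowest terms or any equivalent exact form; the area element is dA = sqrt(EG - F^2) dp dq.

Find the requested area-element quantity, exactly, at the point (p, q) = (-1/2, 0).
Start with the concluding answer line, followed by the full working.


Answer: EG - F^2 = 1225/64

E = 25/36, F = 0, G = 441/16; EG - F^2 = 1225/64


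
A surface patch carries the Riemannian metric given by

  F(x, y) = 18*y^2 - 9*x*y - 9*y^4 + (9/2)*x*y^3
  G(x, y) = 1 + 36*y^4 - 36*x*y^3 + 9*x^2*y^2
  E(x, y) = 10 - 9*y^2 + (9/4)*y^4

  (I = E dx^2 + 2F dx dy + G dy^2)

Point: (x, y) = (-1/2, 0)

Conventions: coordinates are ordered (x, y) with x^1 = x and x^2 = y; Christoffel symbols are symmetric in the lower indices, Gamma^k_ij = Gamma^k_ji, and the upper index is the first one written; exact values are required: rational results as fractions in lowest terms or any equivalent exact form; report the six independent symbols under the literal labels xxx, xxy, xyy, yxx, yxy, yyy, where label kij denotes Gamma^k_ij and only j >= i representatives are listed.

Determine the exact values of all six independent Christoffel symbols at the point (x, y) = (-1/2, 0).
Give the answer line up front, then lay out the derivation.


Answer: Gamma_xxx = 0, Gamma_xxy = 0, Gamma_xyy = 9/20, Gamma_yxx = 0, Gamma_yxy = 0, Gamma_yyy = 0

E = 10, F = 0, G = 1 at the point
E_x = 0, E_y = 0, F_x = 0, F_y = 9/2, G_x = 0, G_y = 0
EG - F^2 = 10;  g^inv = (1/10) * [[1, 0], [0, 10]]
first-kind symbols [ij,l] = (1/2)(d_i g_jl + d_j g_il - d_l g_ij): [xx,x] = E_x/2 = 0, [xx,y] = F_x - E_y/2 = 0, [xy,x] = E_y/2 = 0, [xy,y] = G_x/2 = 0, [yy,x] = F_y - G_x/2 = 9/2, [yy,y] = G_y/2 = 0
Gamma^x_ij = (G*[ij,x] - F*[ij,y])/(EG - F^2), Gamma^y_ij = (E*[ij,y] - F*[ij,x])/(EG - F^2)


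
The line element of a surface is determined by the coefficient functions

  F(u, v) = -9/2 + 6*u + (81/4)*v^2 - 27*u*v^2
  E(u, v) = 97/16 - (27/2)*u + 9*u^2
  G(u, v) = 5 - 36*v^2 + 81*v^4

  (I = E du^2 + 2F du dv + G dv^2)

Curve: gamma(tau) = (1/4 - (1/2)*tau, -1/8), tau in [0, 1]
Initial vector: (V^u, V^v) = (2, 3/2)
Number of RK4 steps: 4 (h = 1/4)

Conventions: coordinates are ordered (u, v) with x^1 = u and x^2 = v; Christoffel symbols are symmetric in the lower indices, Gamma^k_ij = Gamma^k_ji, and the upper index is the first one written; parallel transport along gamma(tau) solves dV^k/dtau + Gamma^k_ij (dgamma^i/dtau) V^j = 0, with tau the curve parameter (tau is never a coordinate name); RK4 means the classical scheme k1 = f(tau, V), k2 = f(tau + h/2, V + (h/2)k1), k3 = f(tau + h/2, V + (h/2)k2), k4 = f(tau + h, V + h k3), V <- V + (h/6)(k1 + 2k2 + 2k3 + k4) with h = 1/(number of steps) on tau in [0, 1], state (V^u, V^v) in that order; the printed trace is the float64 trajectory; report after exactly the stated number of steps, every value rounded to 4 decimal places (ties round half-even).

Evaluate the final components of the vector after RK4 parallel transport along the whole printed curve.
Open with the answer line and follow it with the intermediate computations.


Answer: V^u = 1.4120, V^v = 2.0156

gamma'(tau) = (-1/2, 0); f(tau, V)^k = -Gamma^k_ij(gamma(tau)) gamma'^i(tau) V^j; h = 1/4; intermediate values shown to 6 dp
curve data and Christoffel symbols at the stage parameters:
  tau = 0.000000: gamma = (0.250000, -0.125000), gamma' = (-0.500000, 0.000000); Gamma_uuu = -0.670913, Gamma_uuv = 0.000000, Gamma_uvv = -0.503185, Gamma_vuu = 0.831653, Gamma_vuv = 0.000000, Gamma_vvv = 0.623740
  tau = 0.125000: gamma = (0.187500, -0.125000), gamma' = (-0.500000, 0.000000); Gamma_uuu = -0.693025, Gamma_uuv = 0.000000, Gamma_uvv = -0.519769, Gamma_vuu = 0.763611, Gamma_vuv = 0.000000, Gamma_vvv = 0.572708
  tau = 0.250000: gamma = (0.125000, -0.125000), gamma' = (-0.500000, 0.000000); Gamma_uuu = -0.705515, Gamma_uuv = 0.000000, Gamma_uvv = -0.529136, Gamma_vuu = 0.699636, Gamma_vuv = 0.000000, Gamma_vvv = 0.524727
  tau = 0.375000: gamma = (0.062500, -0.125000), gamma' = (-0.500000, 0.000000); Gamma_uuu = -0.710294, Gamma_uuv = 0.000000, Gamma_uvv = -0.532720, Gamma_vuu = 0.640341, Gamma_vuv = 0.000000, Gamma_vvv = 0.480256
  tau = 0.500000: gamma = (0.000000, -0.125000), gamma' = (-0.500000, 0.000000); Gamma_uuu = -0.709050, Gamma_uuv = 0.000000, Gamma_uvv = -0.531788, Gamma_vuu = 0.585951, Gamma_vuv = 0.000000, Gamma_vvv = 0.439463
  tau = 0.625000: gamma = (-0.062500, -0.125000), gamma' = (-0.500000, 0.000000); Gamma_uuu = -0.703214, Gamma_uuv = 0.000000, Gamma_uvv = -0.527411, Gamma_vuu = 0.536426, Gamma_vuv = 0.000000, Gamma_vvv = 0.402320
  tau = 0.750000: gamma = (-0.125000, -0.125000), gamma' = (-0.500000, 0.000000); Gamma_uuu = -0.693961, Gamma_uuv = 0.000000, Gamma_uvv = -0.520471, Gamma_vuu = 0.491556, Gamma_vuv = 0.000000, Gamma_vvv = 0.368667
  tau = 0.875000: gamma = (-0.187500, -0.125000), gamma' = (-0.500000, 0.000000); Gamma_uuu = -0.682235, Gamma_uuv = 0.000000, Gamma_uvv = -0.511677, Gamma_vuu = 0.451033, Gamma_vuv = 0.000000, Gamma_vvv = 0.338275
  tau = 1.000000: gamma = (-0.250000, -0.125000), gamma' = (-0.500000, 0.000000); Gamma_uuu = -0.668783, Gamma_uuv = 0.000000, Gamma_uvv = -0.501587, Gamma_vuu = 0.414506, Gamma_vuv = 0.000000, Gamma_vvv = 0.310880
step 0: V^u = 2.0000, V^v = 1.5000
step 1: k1 = (-0.670913, 0.831653), k2 = (-0.663965, 0.731591), k3 = (-0.664266, 0.731923), k4 = (-0.646934, 0.641543); V <- V + (h/6)(k1 + 2k2 + 2k3 + k4): V^u = 1.8344, V^v = 1.6833
step 2: k1 = (-0.647100, 0.641707), k2 = (-0.622756, 0.561424), k3 = (-0.623837, 0.562398), k4 = (-0.595051, 0.491743); V <- V + (h/6)(k1 + 2k2 + 2k3 + k4): V^u = 1.6788, V^v = 1.8242
step 3: k1 = (-0.595164, 0.491837), k2 = (-0.564108, 0.430313), k3 = (-0.565473, 0.431354), k4 = (-0.533447, 0.377858); V <- V + (h/6)(k1 + 2k2 + 2k3 + k4): V^u = 1.5376, V^v = 1.9323
step 4: k1 = (-0.533520, 0.377910), k2 = (-0.501756, 0.331717), k3 = (-0.503110, 0.332612), k4 = (-0.472104, 0.292606); V <- V + (h/6)(k1 + 2k2 + 2k3 + k4): V^u = 1.4120, V^v = 2.0156


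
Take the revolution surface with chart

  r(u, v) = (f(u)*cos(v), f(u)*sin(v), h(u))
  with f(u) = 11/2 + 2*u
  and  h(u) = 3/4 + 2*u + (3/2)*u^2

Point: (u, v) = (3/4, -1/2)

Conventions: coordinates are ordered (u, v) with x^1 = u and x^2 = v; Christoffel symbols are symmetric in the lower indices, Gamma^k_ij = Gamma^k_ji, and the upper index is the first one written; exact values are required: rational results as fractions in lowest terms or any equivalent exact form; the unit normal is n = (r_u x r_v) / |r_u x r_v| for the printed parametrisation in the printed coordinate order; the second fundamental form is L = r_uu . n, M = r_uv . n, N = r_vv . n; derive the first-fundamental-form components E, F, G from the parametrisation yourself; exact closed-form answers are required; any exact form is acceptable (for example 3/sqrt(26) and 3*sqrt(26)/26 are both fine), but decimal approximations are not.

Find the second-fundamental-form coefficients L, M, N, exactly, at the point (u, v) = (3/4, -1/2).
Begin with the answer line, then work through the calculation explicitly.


Answer: L = 24*sqrt(353)/353, M = 0, N = 119*sqrt(353)/353

f = 7, f' = 2, f'' = 0, h' = 17/4, h'' = 3
E = 353/16, F = 0, G = 49; answer radicand W^2 = 353/16
unnormalised second-form numerators: l = 6, m = 0, n = 119/4; L = l/sqrt(353/16), and similarly M = m/sqrt(W^2), N = n/sqrt(W^2)


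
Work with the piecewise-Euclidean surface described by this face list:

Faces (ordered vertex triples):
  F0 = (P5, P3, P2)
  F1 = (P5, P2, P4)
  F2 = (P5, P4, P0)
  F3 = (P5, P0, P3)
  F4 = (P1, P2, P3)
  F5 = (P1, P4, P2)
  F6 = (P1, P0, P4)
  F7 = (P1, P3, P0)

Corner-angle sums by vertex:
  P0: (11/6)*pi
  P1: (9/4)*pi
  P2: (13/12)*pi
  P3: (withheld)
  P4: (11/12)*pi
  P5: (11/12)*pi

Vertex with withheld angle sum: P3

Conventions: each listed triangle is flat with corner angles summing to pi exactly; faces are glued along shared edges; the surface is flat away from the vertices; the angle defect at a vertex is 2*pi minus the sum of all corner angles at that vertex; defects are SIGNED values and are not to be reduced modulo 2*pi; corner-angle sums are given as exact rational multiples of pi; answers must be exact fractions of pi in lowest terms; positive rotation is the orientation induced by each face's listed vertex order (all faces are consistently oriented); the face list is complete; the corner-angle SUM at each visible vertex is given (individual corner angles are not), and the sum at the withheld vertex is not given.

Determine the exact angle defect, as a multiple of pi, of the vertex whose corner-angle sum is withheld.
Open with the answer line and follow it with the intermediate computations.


Answer: defect(P3) = pi

V = 6, E = 12, F = 8; chi = V - E + F = 2
Gauss-Bonnet: total defect = 2*pi*chi = 4*pi; visible defects sum to 3*pi


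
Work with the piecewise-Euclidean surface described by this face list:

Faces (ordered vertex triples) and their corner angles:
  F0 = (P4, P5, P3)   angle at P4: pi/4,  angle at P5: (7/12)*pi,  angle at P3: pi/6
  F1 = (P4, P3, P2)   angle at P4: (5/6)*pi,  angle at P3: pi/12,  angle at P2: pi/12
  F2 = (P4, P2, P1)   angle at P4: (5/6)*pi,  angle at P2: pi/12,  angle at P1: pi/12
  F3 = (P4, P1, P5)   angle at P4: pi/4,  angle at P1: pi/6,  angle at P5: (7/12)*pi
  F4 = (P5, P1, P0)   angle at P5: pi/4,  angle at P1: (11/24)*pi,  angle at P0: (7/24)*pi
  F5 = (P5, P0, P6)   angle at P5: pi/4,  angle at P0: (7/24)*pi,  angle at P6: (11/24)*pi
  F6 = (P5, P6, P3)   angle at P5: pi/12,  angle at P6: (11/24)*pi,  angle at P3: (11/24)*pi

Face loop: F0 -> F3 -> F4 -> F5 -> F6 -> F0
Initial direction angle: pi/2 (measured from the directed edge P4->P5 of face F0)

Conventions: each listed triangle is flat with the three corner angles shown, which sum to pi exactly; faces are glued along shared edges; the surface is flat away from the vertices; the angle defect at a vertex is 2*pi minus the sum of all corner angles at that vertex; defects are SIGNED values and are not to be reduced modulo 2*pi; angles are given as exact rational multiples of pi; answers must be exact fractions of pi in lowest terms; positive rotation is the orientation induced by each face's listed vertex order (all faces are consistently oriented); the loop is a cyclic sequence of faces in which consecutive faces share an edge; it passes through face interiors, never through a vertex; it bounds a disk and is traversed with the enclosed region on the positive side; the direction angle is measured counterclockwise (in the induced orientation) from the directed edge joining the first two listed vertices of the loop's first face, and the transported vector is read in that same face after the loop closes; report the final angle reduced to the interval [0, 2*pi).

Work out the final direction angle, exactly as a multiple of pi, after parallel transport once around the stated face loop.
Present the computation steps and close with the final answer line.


enclosed vertex P5: corner angles sum to (7/4)*pi, defect = 2*pi - (7/4)*pi = pi/4
by Gauss-Bonnet the loop rotates the vector by the enclosed defect sum (positive orientation, mod 2*pi)
final angle = pi/2 + pi/4 = (3/4)*pi (mod 2*pi)

Answer: final direction angle = (3/4)*pi


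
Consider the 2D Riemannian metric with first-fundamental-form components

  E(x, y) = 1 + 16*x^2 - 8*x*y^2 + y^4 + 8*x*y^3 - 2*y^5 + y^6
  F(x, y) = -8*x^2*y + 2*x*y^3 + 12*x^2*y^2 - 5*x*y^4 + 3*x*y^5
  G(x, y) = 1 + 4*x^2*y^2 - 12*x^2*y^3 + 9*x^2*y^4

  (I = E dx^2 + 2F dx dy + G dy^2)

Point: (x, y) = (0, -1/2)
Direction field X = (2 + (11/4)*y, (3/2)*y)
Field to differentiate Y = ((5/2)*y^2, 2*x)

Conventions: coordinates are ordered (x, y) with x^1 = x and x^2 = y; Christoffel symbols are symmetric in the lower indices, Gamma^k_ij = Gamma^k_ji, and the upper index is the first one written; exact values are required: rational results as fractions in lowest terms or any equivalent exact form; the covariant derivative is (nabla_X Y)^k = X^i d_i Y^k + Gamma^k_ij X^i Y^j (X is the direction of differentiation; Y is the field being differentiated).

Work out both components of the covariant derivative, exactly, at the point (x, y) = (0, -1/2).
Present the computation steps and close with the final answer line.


E = 73/64, F = 0, G = 1 at the point
E_x = -3, E_y = -21/16, F_x = -21/32, F_y = 0, G_x = 0, G_y = 0
EG - F^2 = 73/64;  g^inv = (64/73) * [[1, 0], [0, 73/64]]
first-kind symbols [ij,l] = (1/2)(d_i g_jl + d_j g_il - d_l g_ij): [xx,x] = E_x/2 = -3/2, [xx,y] = F_x - E_y/2 = 0, [xy,x] = E_y/2 = -21/32, [xy,y] = G_x/2 = 0, [yy,x] = F_y - G_x/2 = 0, [yy,y] = G_y/2 = 0
Gamma^x_ij = (G*[ij,x] - F*[ij,y])/(EG - F^2), Gamma^y_ij = (E*[ij,y] - F*[ij,x])/(EG - F^2)
Gamma_xxx = -96/73, Gamma_xxy = -42/73, Gamma_xyy = 0, Gamma_yxx = 0, Gamma_yxy = 0, Gamma_yyy = 0
X = (5/8, -3/4), Y = (5/8, 0) at the point

Answer: (nabla_X Y)^x = 1905/1168, (nabla_X Y)^y = 5/4
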